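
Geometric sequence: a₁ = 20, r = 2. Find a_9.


aₙ = a₁·r^(n-1)
= 20×2^8
= 20×256
= 5120

a_9 = 5120


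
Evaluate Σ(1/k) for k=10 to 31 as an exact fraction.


Σₖ₌10^31 1/k = 1/10 + 1/11 + 1/12 + ... + 1/31
= 86517723849247/72201776446800
≈ 1.1983

Sum = 86517723849247/72201776446800 ≈ 1.1983


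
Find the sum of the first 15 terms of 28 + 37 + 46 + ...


aₙ = 28 + (15-1)×9 = 154
Sₙ = n(a₁+aₙ)/2 = 15×(28+154)/2
= 15×182/2 = 1365

S_15 = 1365


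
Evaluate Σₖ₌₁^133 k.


n(n+1)/2 = 133×134/2 = 17822/2 = 8911

Σk = 8911


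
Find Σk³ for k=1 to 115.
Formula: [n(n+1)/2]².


n(n+1)/2 = 115×116/2 = 6670
Σk³ = 6670² = 44488900

Σk³ = 44488900


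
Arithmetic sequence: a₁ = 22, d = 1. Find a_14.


aₙ = a₁ + (n-1)d
= 22 + (14-1)×1
= 22 + 13
= 35

a_14 = 35


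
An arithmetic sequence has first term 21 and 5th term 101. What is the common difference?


d = (aₙ - a₁)/(n-1)
= (101 - 21)/(5-1)
= 80/4 = 20

d = 20


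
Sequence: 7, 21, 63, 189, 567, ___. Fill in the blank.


Pattern: geometric (r=3)
Terms: 7, 21, 63, 189, 567
Next term = 1701

Next term = 1701


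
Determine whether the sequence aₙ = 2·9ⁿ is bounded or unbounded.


aₙ = 2·9ⁿ → as n→∞, aₙ→∞ (since base 9 > 1)
No finite upper bound exists
The sequence is UNBOUNDED

Unbounded (aₙ → ∞ as n → ∞)


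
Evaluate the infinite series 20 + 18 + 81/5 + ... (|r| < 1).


S∞ = a₁/(1-r) = 20/(1 - 9/10)
= 20/(1/10)
= 200

S∞ = 200


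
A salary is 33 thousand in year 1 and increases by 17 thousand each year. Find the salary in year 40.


aₙ = a₁ + (n-1)d
= 33 + (40-1)×17
= 33 + 663
= 696

a_40 = 696


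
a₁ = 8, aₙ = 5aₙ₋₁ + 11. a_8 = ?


Computing step by step:
a_1 = 8
a_2 = 51
a_3 = 266
a_4 = 1341
a_5 = 6716
a_6 = 33591
a_7 = 167966
a_8 = 839841


a_8 = 839841


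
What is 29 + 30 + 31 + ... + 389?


Σₖ₌29^389 k = Σₖ₌₁^389 k − Σₖ₌₁^28 k
= 389·390/2 − 28·29/2
= 75855 − 406 = 75449

Σk = 75449


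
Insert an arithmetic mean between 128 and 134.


AM = (128 + 134)/2 = 262/2 = 131

AM = 131


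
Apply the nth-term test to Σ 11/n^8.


lim(n→∞) 11/n^8 = 0
lim aₙ = 0 → nth-term test is INCONCLUSIVE
(Need other tests; this is actually a convergent p-series with p=8 > 1)

Inconclusive (lim aₙ = 0; need another test)


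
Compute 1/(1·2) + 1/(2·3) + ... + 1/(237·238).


1/(k(k+1)) = 1/k - 1/(k+1) (partial fractions)
Telescoping: Σ = 1 - 1/238 = 237/238

Sum = 237/238


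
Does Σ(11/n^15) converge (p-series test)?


p-series test: Σ c/n^p converges if p > 1, diverges if p ≤ 1 (constant c > 0 doesn't affect convergence).
p = 15
15 > 1 → CONVERGES

Converges (p = 15 > 1)


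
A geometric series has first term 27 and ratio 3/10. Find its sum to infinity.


S∞ = a₁/(1-r) = 27/(1 - 3/10)
= 27/(7/10)
= 270/7

S∞ = 270/7


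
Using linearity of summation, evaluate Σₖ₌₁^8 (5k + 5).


Σ(5k+5) = 5·Σk + 5·n
= 5·36 + 5·8
= 180 + 40 = 220

Σ = 220


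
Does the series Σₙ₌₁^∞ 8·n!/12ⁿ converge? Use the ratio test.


aₙ = 8·n!/12^n
a_{n+1}/aₙ = (n+1)!/12^(n+1) × 12^n/n!  (constant 8 cancels)
= (n+1)/12
L = lim(n→∞) (n+1)/12 = ∞
L > 1 → series DIVERGES

Diverges (ratio test: L = ∞ > 1)


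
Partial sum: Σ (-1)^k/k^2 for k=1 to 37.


S = -1 + 1/4 - 1/9 + 1/16 - 1/25 + 1/36 - 1/49 + 1/64 ± ...
= -0.8228
(Full series converges to -π²/12 ≈ -0.8225)

S_37 = -0.8228


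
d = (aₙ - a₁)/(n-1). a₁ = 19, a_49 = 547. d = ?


d = (aₙ - a₁)/(n-1)
= (547 - 19)/(49-1)
= 528/48 = 11

d = 11


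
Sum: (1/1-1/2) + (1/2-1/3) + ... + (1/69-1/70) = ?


Telescoping: adjacent terms cancel.
= 1/1 - 1/70
= 1 - 1/70 = 69/70

Sum = 69/70


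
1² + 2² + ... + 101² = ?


n = 101
n(n+1)(2n+1)/6 = 101×102×203/6
= 2091306/6 = 348551

Σk² = 348551


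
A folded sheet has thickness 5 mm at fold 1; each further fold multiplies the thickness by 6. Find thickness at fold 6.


aₙ = a₁·r^(n-1)
= 5×6^5
= 5×7776
= 38880

a_6 = 38880


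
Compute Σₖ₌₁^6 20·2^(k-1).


Sₙ = 20×(2^6 - 1)/(2 - 1)
= 20×(64 - 1)/1
= 20×63/1
= 1260

S_6 = 1260


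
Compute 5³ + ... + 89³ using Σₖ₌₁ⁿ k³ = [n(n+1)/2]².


Σₖ₌5^89 k³ = [89·90/2]² − [4·5/2]²
= 16040025 − 100 = 16039925

Σk³ = 16039925


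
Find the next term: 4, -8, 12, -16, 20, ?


Pattern: alternating sign, magnitude arithmetic (d=4)
Terms: 4, -8, 12, -16, 20
Next term = -24

Next term = -24


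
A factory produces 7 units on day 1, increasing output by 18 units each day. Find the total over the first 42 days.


aₙ = 7 + (42-1)×18 = 745
Sₙ = n(a₁+aₙ)/2 = 42×(7+745)/2
= 42×752/2 = 15792

S_42 = 15792


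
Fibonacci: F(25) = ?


Fibonacci sequence: 1, 1, 2, 3, 5, 8, 13, 21, 34, 55, 89, ...
F(25) = 75025

F(25) = 75025


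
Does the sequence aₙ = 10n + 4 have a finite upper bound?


aₙ = 10n + 4 → as n→∞, aₙ→∞
No finite upper bound exists
The sequence is UNBOUNDED

Unbounded (aₙ → ∞ as n → ∞)


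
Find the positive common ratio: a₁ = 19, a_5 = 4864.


r^(n-1) = aₙ/a₁
r^4 = 4864/19 = 256
r = 256^(1/4)
= ±4; taking r > 0 gives r = 4

r = 4


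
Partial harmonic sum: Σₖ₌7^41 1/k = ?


Σₖ₌7^41 1/k = 1/7 + 1/8 + 1/9 + ... + 1/41
= 36900356046679493/19914562703599200
≈ 1.8529

Sum = 36900356046679493/19914562703599200 ≈ 1.8529


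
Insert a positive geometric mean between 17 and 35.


GM = √(17×35) = √595 = 24.3926

GM = 24.3926


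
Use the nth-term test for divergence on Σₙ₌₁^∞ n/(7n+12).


lim(n→∞) n/(7n+12) = 1/7 = 1/7  (divide numerator and denominator by n)
lim aₙ = 1/7 ≠ 0 → series DIVERGES

Diverges (lim aₙ = 1/7 ≠ 0)


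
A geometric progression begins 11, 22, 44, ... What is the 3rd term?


aₙ = a₁·r^(n-1)
= 11×2^2
= 11×4
= 44

a_3 = 44


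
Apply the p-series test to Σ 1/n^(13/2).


p-series test: Σ c/n^p converges if p > 1, diverges if p ≤ 1 (constant c > 0 doesn't affect convergence).
p = 13/2
13/2 > 1 → CONVERGES

Converges (p = 13/2 > 1)


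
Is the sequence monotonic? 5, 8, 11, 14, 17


Differences: 3, 3, 3, 3
All differences > 0 → strictly INCREASING

Monotonically increasing


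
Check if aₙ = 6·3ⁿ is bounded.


aₙ = 6·3ⁿ → as n→∞, aₙ→∞ (since base 3 > 1)
No finite upper bound exists
The sequence is UNBOUNDED

Unbounded (aₙ → ∞ as n → ∞)


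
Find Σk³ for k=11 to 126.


Σₖ₌11^126 k³ = [126·127/2]² − [10·11/2]²
= 64016001 − 3025 = 64012976

Σk³ = 64012976


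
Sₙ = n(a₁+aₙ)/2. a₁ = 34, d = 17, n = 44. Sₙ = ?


aₙ = 34 + (44-1)×17 = 765
Sₙ = n(a₁+aₙ)/2 = 44×(34+765)/2
= 44×799/2 = 17578

S_44 = 17578


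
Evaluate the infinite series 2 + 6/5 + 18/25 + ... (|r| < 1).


S∞ = a₁/(1-r) = 2/(1 - 3/5)
= 2/(2/5)
= 5

S∞ = 5


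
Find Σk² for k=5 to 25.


Σₖ₌5^25 k² = Σₖ₌₁^25 k² − Σₖ₌₁^4 k²
= 25·26·51/6 − 4·5·9/6
= 5525 − 30 = 5495

Σk² = 5495


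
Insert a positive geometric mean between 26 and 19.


GM = √(26×19) = √494 = 22.2261

GM = 22.2261


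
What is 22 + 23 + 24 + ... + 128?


Σₖ₌22^128 k = Σₖ₌₁^128 k − Σₖ₌₁^21 k
= 128·129/2 − 21·22/2
= 8256 − 231 = 8025

Σk = 8025


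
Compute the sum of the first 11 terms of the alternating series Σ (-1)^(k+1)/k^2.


S = 1 - 1/4 + 1/9 - 1/16 + 1/25 - 1/36 + 1/49 - 1/64 ± ...
= 0.8262
(Full series converges to +π²/12 ≈ +0.8225)

S_11 = 0.8262


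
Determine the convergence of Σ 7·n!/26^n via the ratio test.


aₙ = 7·n!/26^n
a_{n+1}/aₙ = (n+1)!/26^(n+1) × 26^n/n!  (constant 7 cancels)
= (n+1)/26
L = lim(n→∞) (n+1)/26 = ∞
L > 1 → series DIVERGES

Diverges (ratio test: L = ∞ > 1)


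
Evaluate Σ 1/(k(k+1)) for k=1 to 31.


1/(k(k+1)) = 1/k - 1/(k+1) (partial fractions)
Telescoping: Σ = 1 - 1/32 = 31/32

Sum = 31/32


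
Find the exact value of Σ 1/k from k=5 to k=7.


Σₖ₌5^7 1/k = 1/5 + 1/6 + 1/7
= 107/210
≈ 0.5095

Sum = 107/210 ≈ 0.5095


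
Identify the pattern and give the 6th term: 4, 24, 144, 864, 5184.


Pattern: geometric (r=6)
Terms: 4, 24, 144, 864, 5184
Next term = 31104

Next term = 31104


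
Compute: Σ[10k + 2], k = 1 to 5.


Σ(10k+2) = 10·Σk + 2·n
= 10·15 + 2·5
= 150 + 10 = 160

Σ = 160


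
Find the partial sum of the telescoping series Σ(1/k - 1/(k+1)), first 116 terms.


Telescoping: adjacent terms cancel.
= 1/1 - 1/117
= 1 - 1/117 = 116/117

Sum = 116/117


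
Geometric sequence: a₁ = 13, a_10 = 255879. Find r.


r^(n-1) = aₙ/a₁
r^9 = 255879/13 = 19683
r = 19683^(1/9)
= 3

r = 3


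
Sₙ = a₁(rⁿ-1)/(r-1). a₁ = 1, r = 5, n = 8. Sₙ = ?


Sₙ = 1×(5^8 - 1)/(5 - 1)
= 1×(390625 - 1)/4
= 1×390624/4
= 97656

S_8 = 97656


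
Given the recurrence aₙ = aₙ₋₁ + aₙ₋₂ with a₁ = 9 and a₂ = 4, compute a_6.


Computing iteratively: 9, 4, 13, 17, 30, 47
a_6 = 47

a_6 = 47


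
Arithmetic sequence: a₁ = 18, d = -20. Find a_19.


aₙ = a₁ + (n-1)d
= 18 + (19-1)×-20
= 18 - 360
= -342

a_19 = -342


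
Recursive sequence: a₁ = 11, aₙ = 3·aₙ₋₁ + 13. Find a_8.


Computing step by step:
a_1 = 11
a_2 = 46
a_3 = 151
a_4 = 466
a_5 = 1411
a_6 = 4246
a_7 = 12751
a_8 = 38266


a_8 = 38266


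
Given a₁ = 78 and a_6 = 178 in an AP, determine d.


d = (aₙ - a₁)/(n-1)
= (178 - 78)/(6-1)
= 100/5 = 20

d = 20


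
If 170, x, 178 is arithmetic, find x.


AM = (170 + 178)/2 = 348/2 = 174

AM = 174


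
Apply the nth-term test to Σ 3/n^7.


lim(n→∞) 3/n^7 = 0
lim aₙ = 0 → nth-term test is INCONCLUSIVE
(Need other tests; this is actually a convergent p-series with p=7 > 1)

Inconclusive (lim aₙ = 0; need another test)


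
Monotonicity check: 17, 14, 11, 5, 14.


Differences: -3, -3, -6, 9
Difference at position 4 is +9 (> 0) but position 1 is -3 (< 0) — sequence both rises and falls
→ NOT monotonic

Not monotonic


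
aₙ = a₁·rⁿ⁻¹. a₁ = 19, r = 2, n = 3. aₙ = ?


aₙ = a₁·r^(n-1)
= 19×2^2
= 19×4
= 76

a_3 = 76


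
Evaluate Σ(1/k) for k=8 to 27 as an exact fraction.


Σₖ₌8^27 1/k = 1/8 + 1/9 + 1/10 + ... + 1/27
= 104294993063/80313433200
≈ 1.2986

Sum = 104294993063/80313433200 ≈ 1.2986


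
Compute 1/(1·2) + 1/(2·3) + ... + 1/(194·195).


1/(k(k+1)) = 1/k - 1/(k+1) (partial fractions)
Telescoping: Σ = 1 - 1/195 = 194/195

Sum = 194/195


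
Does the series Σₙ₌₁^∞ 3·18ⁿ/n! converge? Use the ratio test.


aₙ = 3·18^n/n!
a_{n+1}/aₙ = 18^(n+1)/(n+1)! × n!/18^n  (constant 3 cancels)
= 18/(n+1)
L = lim(n→∞) 18/(n+1) = 0
L < 1 → series CONVERGES

Converges (ratio test: L = 0 < 1)


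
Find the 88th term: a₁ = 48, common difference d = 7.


aₙ = a₁ + (n-1)d
= 48 + (88-1)×7
= 48 + 609
= 657

a_88 = 657


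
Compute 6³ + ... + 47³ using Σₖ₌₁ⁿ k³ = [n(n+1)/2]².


Σₖ₌6^47 k³ = [47·48/2]² − [5·6/2]²
= 1272384 − 225 = 1272159

Σk³ = 1272159


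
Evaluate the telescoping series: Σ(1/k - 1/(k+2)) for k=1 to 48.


Telescoping with gap 2: two head and two tail terms survive.
= (1 + 1/2) - (1/49 + 1/50)
= 3/2 - 1/49 - 1/50 = 1788/1225

Sum = 1788/1225


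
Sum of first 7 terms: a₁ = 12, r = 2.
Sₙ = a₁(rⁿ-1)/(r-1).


Sₙ = 12×(2^7 - 1)/(2 - 1)
= 12×(128 - 1)/1
= 12×127/1
= 1524

S_7 = 1524


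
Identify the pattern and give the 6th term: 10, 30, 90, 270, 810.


Pattern: geometric (r=3)
Terms: 10, 30, 90, 270, 810
Next term = 2430

Next term = 2430


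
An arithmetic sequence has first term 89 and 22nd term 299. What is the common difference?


d = (aₙ - a₁)/(n-1)
= (299 - 89)/(22-1)
= 210/21 = 10

d = 10


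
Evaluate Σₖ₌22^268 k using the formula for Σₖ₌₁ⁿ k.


Σₖ₌22^268 k = Σₖ₌₁^268 k − Σₖ₌₁^21 k
= 268·269/2 − 21·22/2
= 36046 − 231 = 35815

Σk = 35815


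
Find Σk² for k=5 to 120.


Σₖ₌5^120 k² = Σₖ₌₁^120 k² − Σₖ₌₁^4 k²
= 120·121·241/6 − 4·5·9/6
= 583220 − 30 = 583190

Σk² = 583190


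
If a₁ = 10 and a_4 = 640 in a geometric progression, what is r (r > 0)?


r^(n-1) = aₙ/a₁
r^3 = 640/10 = 64
r = 64^(1/3)
= 4

r = 4


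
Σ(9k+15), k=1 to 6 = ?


Σ(9k+15) = 9·Σk + 15·n
= 9·21 + 15·6
= 189 + 90 = 279

Σ = 279


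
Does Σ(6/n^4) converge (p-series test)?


p-series test: Σ c/n^p converges if p > 1, diverges if p ≤ 1 (constant c > 0 doesn't affect convergence).
p = 4
4 > 1 → CONVERGES

Converges (p = 4 > 1)


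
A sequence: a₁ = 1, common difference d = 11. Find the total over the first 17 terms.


aₙ = 1 + (17-1)×11 = 177
Sₙ = n(a₁+aₙ)/2 = 17×(1+177)/2
= 17×178/2 = 1513

S_17 = 1513


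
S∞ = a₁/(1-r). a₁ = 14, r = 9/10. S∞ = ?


S∞ = a₁/(1-r) = 14/(1 - 9/10)
= 14/(1/10)
= 140

S∞ = 140


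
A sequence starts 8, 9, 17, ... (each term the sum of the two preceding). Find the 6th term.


Computing iteratively: 8, 9, 17, 26, 43, 69
a_6 = 69

a_6 = 69


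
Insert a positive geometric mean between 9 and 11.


GM = √(9×11) = √99 = 9.9499

GM = 9.9499


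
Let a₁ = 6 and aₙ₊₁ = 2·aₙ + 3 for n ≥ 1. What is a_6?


Computing step by step:
a_1 = 6
a_2 = 15
a_3 = 33
a_4 = 69
a_5 = 141
a_6 = 285


a_6 = 285


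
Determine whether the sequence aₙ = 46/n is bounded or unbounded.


a₁ = 46, a₂ = 46/2, a₃ = 46/3, ...
0 < aₙ ≤ 46 for all n ≥ 1
Lower bound: 0, Upper bound: 46
The sequence IS bounded

Bounded (0 < aₙ ≤ 46)


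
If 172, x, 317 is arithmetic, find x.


AM = (172 + 317)/2 = 489/2 = 244.5

AM = 244.5


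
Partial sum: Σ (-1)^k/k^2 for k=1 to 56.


S = -1 + 1/4 - 1/9 + 1/16 - 1/25 + 1/36 - 1/49 + 1/64 ± ...
= -0.8223
(Full series converges to -π²/12 ≈ -0.8225)

S_56 = -0.8223


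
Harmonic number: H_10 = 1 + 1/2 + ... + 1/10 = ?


H_10 = 1/1 + 1/2 + 1/3 + 1/4 + 1/5 + 1/6 + 1/7 + 1/8 + 1/9 + 1/10
= 7381/2520
≈ 2.929

H_10 = 7381/2520 ≈ 2.929


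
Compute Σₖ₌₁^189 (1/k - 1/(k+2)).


Telescoping with gap 2: two head and two tail terms survive.
= (1 + 1/2) - (1/190 + 1/191)
= 3/2 - 1/190 - 1/191 = 27027/18145

Sum = 27027/18145


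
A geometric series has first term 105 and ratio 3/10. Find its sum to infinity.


S∞ = a₁/(1-r) = 105/(1 - 3/10)
= 105/(7/10)
= 150

S∞ = 150


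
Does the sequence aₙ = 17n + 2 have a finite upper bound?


aₙ = 17n + 2 → as n→∞, aₙ→∞
No finite upper bound exists
The sequence is UNBOUNDED

Unbounded (aₙ → ∞ as n → ∞)


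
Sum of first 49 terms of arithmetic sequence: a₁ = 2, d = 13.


aₙ = 2 + (49-1)×13 = 626
Sₙ = n(a₁+aₙ)/2 = 49×(2+626)/2
= 49×628/2 = 15386

S_49 = 15386


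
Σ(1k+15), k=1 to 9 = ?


Σ(1k+15) = 1·Σk + 15·n
= 1·45 + 15·9
= 45 + 135 = 180

Σ = 180


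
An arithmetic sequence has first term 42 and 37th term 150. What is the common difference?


d = (aₙ - a₁)/(n-1)
= (150 - 42)/(37-1)
= 108/36 = 3

d = 3


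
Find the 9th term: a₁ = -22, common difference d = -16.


aₙ = a₁ + (n-1)d
= -22 + (9-1)×-16
= -22 - 128
= -150

a_9 = -150


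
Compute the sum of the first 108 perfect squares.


n = 108
n(n+1)(2n+1)/6 = 108×109×217/6
= 2554524/6 = 425754

Σk² = 425754


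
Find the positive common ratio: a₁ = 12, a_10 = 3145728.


r^(n-1) = aₙ/a₁
r^9 = 3145728/12 = 262144
r = 262144^(1/9)
= 4

r = 4


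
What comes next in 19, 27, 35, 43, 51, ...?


Pattern: arithmetic (d=8)
Terms: 19, 27, 35, 43, 51
Next term = 59

Next term = 59


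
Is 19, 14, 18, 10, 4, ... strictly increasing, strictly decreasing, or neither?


Differences: -5, 4, -8, -6
Difference at position 2 is +4 (> 0) but position 1 is -5 (< 0) — sequence both rises and falls
→ NOT monotonic

Not monotonic


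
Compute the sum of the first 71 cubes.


n(n+1)/2 = 71×72/2 = 2556
Σk³ = 2556² = 6533136

Σk³ = 6533136


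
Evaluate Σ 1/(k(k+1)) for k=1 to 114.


1/(k(k+1)) = 1/k - 1/(k+1) (partial fractions)
Telescoping: Σ = 1 - 1/115 = 114/115

Sum = 114/115


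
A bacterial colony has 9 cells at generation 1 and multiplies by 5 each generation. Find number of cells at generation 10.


aₙ = a₁·r^(n-1)
= 9×5^9
= 9×1953125
= 17578125

a_10 = 17578125


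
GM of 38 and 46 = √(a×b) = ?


GM = √(38×46) = √1748 = 41.8091

GM = 41.8091


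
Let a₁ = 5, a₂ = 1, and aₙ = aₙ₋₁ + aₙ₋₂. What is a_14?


Computing iteratively: 5, 1, 6, 7, 13, 20, 33, 53, 86, 139, 225, 364, ...
a_14 = 953

a_14 = 953


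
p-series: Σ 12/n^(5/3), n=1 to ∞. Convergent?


p-series test: Σ c/n^p converges if p > 1, diverges if p ≤ 1 (constant c > 0 doesn't affect convergence).
p = 5/3
5/3 > 1 → CONVERGES

Converges (p = 5/3 > 1)


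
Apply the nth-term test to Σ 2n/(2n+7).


lim(n→∞) 2n/(2n+7) = 2/2 = 1  (divide numerator and denominator by n)
lim aₙ = 1 ≠ 0 → series DIVERGES

Diverges (lim aₙ = 1 ≠ 0)


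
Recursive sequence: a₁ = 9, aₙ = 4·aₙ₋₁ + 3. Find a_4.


Computing step by step:
a_1 = 9
a_2 = 39
a_3 = 159
a_4 = 639


a_4 = 639


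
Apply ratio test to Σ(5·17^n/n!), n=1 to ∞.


aₙ = 5·17^n/n!
a_{n+1}/aₙ = 17^(n+1)/(n+1)! × n!/17^n  (constant 5 cancels)
= 17/(n+1)
L = lim(n→∞) 17/(n+1) = 0
L < 1 → series CONVERGES

Converges (ratio test: L = 0 < 1)


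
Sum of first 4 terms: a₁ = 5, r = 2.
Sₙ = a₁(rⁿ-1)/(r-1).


Sₙ = 5×(2^4 - 1)/(2 - 1)
= 5×(16 - 1)/1
= 5×15/1
= 75

S_4 = 75


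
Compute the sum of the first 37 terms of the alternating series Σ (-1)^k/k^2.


S = -1 + 1/4 - 1/9 + 1/16 - 1/25 + 1/36 - 1/49 + 1/64 ± ...
= -0.8228
(Full series converges to -π²/12 ≈ -0.8225)

S_37 = -0.8228


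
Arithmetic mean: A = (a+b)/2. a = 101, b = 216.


AM = (101 + 216)/2 = 317/2 = 158.5

AM = 158.5


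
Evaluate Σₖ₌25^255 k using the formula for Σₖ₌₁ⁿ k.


Σₖ₌25^255 k = Σₖ₌₁^255 k − Σₖ₌₁^24 k
= 255·256/2 − 24·25/2
= 32640 − 300 = 32340

Σk = 32340


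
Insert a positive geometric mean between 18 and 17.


GM = √(18×17) = √306 = 17.4929

GM = 17.4929


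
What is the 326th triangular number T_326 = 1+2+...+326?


n(n+1)/2 = 326×327/2 = 106602/2 = 53301

Σk = 53301


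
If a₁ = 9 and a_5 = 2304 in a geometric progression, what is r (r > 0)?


r^(n-1) = aₙ/a₁
r^4 = 2304/9 = 256
r = 256^(1/4)
= ±4; taking r > 0 gives r = 4

r = 4


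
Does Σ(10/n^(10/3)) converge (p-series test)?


p-series test: Σ c/n^p converges if p > 1, diverges if p ≤ 1 (constant c > 0 doesn't affect convergence).
p = 10/3
10/3 > 1 → CONVERGES

Converges (p = 10/3 > 1)


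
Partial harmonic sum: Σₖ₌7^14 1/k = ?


Σₖ₌7^14 1/k = 1/7 + 1/8 + 1/9 + 1/10 + 1/11 + 1/12 + 1/13 + 1/14
= 288851/360360
≈ 0.8016

Sum = 288851/360360 ≈ 0.8016


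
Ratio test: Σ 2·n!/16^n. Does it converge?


aₙ = 2·n!/16^n
a_{n+1}/aₙ = (n+1)!/16^(n+1) × 16^n/n!  (constant 2 cancels)
= (n+1)/16
L = lim(n→∞) (n+1)/16 = ∞
L > 1 → series DIVERGES

Diverges (ratio test: L = ∞ > 1)


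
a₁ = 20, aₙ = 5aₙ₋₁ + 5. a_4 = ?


Computing step by step:
a_1 = 20
a_2 = 105
a_3 = 530
a_4 = 2655


a_4 = 2655


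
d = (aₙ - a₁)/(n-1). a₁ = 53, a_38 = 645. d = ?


d = (aₙ - a₁)/(n-1)
= (645 - 53)/(38-1)
= 592/37 = 16

d = 16


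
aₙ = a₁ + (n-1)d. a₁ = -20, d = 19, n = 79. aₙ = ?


aₙ = a₁ + (n-1)d
= -20 + (79-1)×19
= -20 + 1482
= 1462

a_79 = 1462


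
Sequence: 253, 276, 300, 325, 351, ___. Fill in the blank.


Pattern: triangular numbers: n(n+1)/2
Terms: 253, 276, 300, 325, 351
Next term = 378

Next term = 378


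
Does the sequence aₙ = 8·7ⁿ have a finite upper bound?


aₙ = 8·7ⁿ → as n→∞, aₙ→∞ (since base 7 > 1)
No finite upper bound exists
The sequence is UNBOUNDED

Unbounded (aₙ → ∞ as n → ∞)


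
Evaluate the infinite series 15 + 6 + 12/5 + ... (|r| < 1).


S∞ = a₁/(1-r) = 15/(1 - 2/5)
= 15/(3/5)
= 25

S∞ = 25


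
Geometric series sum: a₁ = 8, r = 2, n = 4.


Sₙ = 8×(2^4 - 1)/(2 - 1)
= 8×(16 - 1)/1
= 8×15/1
= 120

S_4 = 120


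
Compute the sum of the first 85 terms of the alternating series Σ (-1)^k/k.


S = -1 + 1/2 - 1/3 + 1/4 - 1/5 + 1/6 - 1/7 + 1/8 ± ...
= -0.699
(Full series converges to -ln(2) ≈ -0.6931)

S_85 = -0.699


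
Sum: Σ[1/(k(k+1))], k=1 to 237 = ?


1/(k(k+1)) = 1/k - 1/(k+1) (partial fractions)
Telescoping: Σ = 1 - 1/238 = 237/238

Sum = 237/238


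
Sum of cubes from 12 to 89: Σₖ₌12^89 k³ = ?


Σₖ₌12^89 k³ = [89·90/2]² − [11·12/2]²
= 16040025 − 4356 = 16035669

Σk³ = 16035669


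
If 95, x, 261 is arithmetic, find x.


AM = (95 + 261)/2 = 356/2 = 178

AM = 178


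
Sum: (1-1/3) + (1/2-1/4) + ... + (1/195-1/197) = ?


Telescoping with gap 2: two head and two tail terms survive.
= (1 + 1/2) - (1/196 + 1/197)
= 3/2 - 1/196 - 1/197 = 57525/38612

Sum = 57525/38612


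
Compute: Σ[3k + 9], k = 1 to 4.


Σ(3k+9) = 3·Σk + 9·n
= 3·10 + 9·4
= 30 + 36 = 66

Σ = 66


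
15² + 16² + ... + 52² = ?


Σₖ₌15^52 k² = Σₖ₌₁^52 k² − Σₖ₌₁^14 k²
= 52·53·105/6 − 14·15·29/6
= 48230 − 1015 = 47215

Σk² = 47215


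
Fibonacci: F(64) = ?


Fibonacci sequence: 1, 1, 2, 3, 5, 8, 13, 21, 34, 55, 89, ...
F(64) = 10610209857723

F(64) = 10610209857723


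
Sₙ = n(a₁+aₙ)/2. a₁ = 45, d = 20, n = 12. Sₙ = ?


aₙ = 45 + (12-1)×20 = 265
Sₙ = n(a₁+aₙ)/2 = 12×(45+265)/2
= 12×310/2 = 1860

S_12 = 1860


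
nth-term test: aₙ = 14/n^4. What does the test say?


lim(n→∞) 14/n^4 = 0
lim aₙ = 0 → nth-term test is INCONCLUSIVE
(Need other tests; this is actually a convergent p-series with p=4 > 1)

Inconclusive (lim aₙ = 0; need another test)


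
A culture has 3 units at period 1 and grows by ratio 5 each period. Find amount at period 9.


aₙ = a₁·r^(n-1)
= 3×5^8
= 3×390625
= 1171875

a_9 = 1171875


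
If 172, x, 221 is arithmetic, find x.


AM = (172 + 221)/2 = 393/2 = 196.5

AM = 196.5


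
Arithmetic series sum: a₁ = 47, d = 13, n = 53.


aₙ = 47 + (53-1)×13 = 723
Sₙ = n(a₁+aₙ)/2 = 53×(47+723)/2
= 53×770/2 = 20405

S_53 = 20405


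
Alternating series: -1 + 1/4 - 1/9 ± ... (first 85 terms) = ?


S = -1 + 1/4 - 1/9 + 1/16 - 1/25 + 1/36 - 1/49 + 1/64 ± ...
= -0.8225
(Full series converges to -π²/12 ≈ -0.8225)

S_85 = -0.8225


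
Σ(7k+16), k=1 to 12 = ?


Σ(7k+16) = 7·Σk + 16·n
= 7·78 + 16·12
= 546 + 192 = 738

Σ = 738


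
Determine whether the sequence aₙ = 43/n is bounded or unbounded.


a₁ = 43, a₂ = 43/2, a₃ = 43/3, ...
0 < aₙ ≤ 43 for all n ≥ 1
Lower bound: 0, Upper bound: 43
The sequence IS bounded

Bounded (0 < aₙ ≤ 43)


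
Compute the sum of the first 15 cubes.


n(n+1)/2 = 15×16/2 = 120
Σk³ = 120² = 14400

Σk³ = 14400


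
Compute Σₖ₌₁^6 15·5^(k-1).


Sₙ = 15×(5^6 - 1)/(5 - 1)
= 15×(15625 - 1)/4
= 15×15624/4
= 58590

S_6 = 58590


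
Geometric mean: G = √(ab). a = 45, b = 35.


GM = √(45×35) = √1575 = 39.6863

GM = 39.6863


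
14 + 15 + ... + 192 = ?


Σₖ₌14^192 k = Σₖ₌₁^192 k − Σₖ₌₁^13 k
= 192·193/2 − 13·14/2
= 18528 − 91 = 18437

Σk = 18437


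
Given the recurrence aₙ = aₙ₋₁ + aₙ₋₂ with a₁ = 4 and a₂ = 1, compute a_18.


Computing iteratively: 4, 1, 5, 6, 11, 17, 28, 45, 73, 118, 191, 309, ...
a_18 = 5545

a_18 = 5545


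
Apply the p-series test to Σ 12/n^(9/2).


p-series test: Σ c/n^p converges if p > 1, diverges if p ≤ 1 (constant c > 0 doesn't affect convergence).
p = 9/2
9/2 > 1 → CONVERGES

Converges (p = 9/2 > 1)


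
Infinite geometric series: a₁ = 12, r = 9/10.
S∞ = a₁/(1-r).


S∞ = a₁/(1-r) = 12/(1 - 9/10)
= 12/(1/10)
= 120

S∞ = 120


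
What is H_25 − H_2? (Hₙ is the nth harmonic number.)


Σₖ₌3^25 1/k = 1/3 + 1/4 + 1/5 + ... + 1/25
= 20666950267/8923714800
≈ 2.316

Sum = 20666950267/8923714800 ≈ 2.316


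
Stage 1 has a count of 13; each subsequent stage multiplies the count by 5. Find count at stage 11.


aₙ = a₁·r^(n-1)
= 13×5^10
= 13×9765625
= 126953125

a_11 = 126953125


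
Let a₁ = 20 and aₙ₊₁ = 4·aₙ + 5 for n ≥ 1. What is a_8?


Computing step by step:
a_1 = 20
a_2 = 85
a_3 = 345
a_4 = 1385
a_5 = 5545
a_6 = 22185
a_7 = 88745
a_8 = 354985


a_8 = 354985


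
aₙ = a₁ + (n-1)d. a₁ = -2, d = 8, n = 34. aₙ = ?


aₙ = a₁ + (n-1)d
= -2 + (34-1)×8
= -2 + 264
= 262

a_34 = 262


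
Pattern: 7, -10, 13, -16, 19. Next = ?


Pattern: alternating sign, magnitude arithmetic (d=3)
Terms: 7, -10, 13, -16, 19
Next term = -22

Next term = -22


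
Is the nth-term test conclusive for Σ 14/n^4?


lim(n→∞) 14/n^4 = 0
lim aₙ = 0 → nth-term test is INCONCLUSIVE
(Need other tests; this is actually a convergent p-series with p=4 > 1)

Inconclusive (lim aₙ = 0; need another test)


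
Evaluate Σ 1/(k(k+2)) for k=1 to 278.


1/(k(k+2)) = (1/2)·(1/k - 1/(k+2)) (partial fractions)
Telescoping: Σ = (1/2)·(1 + 1/2 - 1/279 - 1/280) = 116621/156240

Sum = 116621/156240


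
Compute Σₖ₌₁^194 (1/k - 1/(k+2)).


Telescoping with gap 2: two head and two tail terms survive.
= (1 + 1/2) - (1/195 + 1/196)
= 3/2 - 1/195 - 1/196 = 56939/38220

Sum = 56939/38220


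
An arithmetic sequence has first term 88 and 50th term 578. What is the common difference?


d = (aₙ - a₁)/(n-1)
= (578 - 88)/(50-1)
= 490/49 = 10

d = 10


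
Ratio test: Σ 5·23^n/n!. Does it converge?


aₙ = 5·23^n/n!
a_{n+1}/aₙ = 23^(n+1)/(n+1)! × n!/23^n  (constant 5 cancels)
= 23/(n+1)
L = lim(n→∞) 23/(n+1) = 0
L < 1 → series CONVERGES

Converges (ratio test: L = 0 < 1)


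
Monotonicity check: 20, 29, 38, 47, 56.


Differences: 9, 9, 9, 9
All differences > 0 → strictly INCREASING

Monotonically increasing


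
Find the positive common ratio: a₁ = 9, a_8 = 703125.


r^(n-1) = aₙ/a₁
r^7 = 703125/9 = 78125
r = 78125^(1/7)
= 5

r = 5


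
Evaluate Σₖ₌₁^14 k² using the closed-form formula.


n = 14
n(n+1)(2n+1)/6 = 14×15×29/6
= 6090/6 = 1015

Σk² = 1015


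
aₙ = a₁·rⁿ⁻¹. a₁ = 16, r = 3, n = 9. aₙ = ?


aₙ = a₁·r^(n-1)
= 16×3^8
= 16×6561
= 104976

a_9 = 104976


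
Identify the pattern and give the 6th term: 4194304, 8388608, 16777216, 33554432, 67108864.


Pattern: powers of 2: 2ⁿ
Terms: 4194304, 8388608, 16777216, 33554432, 67108864
Next term = 134217728

Next term = 134217728


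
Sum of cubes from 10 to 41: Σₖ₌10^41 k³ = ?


Σₖ₌10^41 k³ = [41·42/2]² − [9·10/2]²
= 741321 − 2025 = 739296

Σk³ = 739296


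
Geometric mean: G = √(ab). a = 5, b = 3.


GM = √(5×3) = √15 = 3.873

GM = 3.873


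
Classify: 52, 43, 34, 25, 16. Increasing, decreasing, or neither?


Differences: -9, -9, -9, -9
All differences < 0 → strictly DECREASING

Monotonically decreasing


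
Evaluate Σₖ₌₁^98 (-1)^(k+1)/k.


S = 1 - 1/2 + 1/3 - 1/4 + 1/5 - 1/6 + 1/7 - 1/8 ± ...
= 0.6881
(Full series converges to +ln(2) ≈ +0.6931)

S_98 = 0.6881


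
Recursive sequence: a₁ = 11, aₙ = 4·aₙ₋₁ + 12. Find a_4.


Computing step by step:
a_1 = 11
a_2 = 56
a_3 = 236
a_4 = 956


a_4 = 956


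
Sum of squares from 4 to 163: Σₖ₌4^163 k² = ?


Σₖ₌4^163 k² = Σₖ₌₁^163 k² − Σₖ₌₁^3 k²
= 163·164·327/6 − 3·4·7/6
= 1456894 − 14 = 1456880

Σk² = 1456880


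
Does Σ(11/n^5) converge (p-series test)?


p-series test: Σ c/n^p converges if p > 1, diverges if p ≤ 1 (constant c > 0 doesn't affect convergence).
p = 5
5 > 1 → CONVERGES

Converges (p = 5 > 1)


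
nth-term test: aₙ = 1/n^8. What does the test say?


lim(n→∞) 1/n^8 = 0
lim aₙ = 0 → nth-term test is INCONCLUSIVE
(Need other tests; this is actually a convergent p-series with p=8 > 1)

Inconclusive (lim aₙ = 0; need another test)


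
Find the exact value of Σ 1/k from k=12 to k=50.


Σₖ₌12^50 1/k = 1/12 + 1/13 + 1/14 + ... + 1/50
= 4584503288084926883939/3099044504245996706400
≈ 1.4793

Sum = 4584503288084926883939/3099044504245996706400 ≈ 1.4793


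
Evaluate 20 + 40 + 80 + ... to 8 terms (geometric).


Sₙ = 20×(2^8 - 1)/(2 - 1)
= 20×(256 - 1)/1
= 20×255/1
= 5100

S_8 = 5100


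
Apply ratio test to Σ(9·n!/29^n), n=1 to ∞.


aₙ = 9·n!/29^n
a_{n+1}/aₙ = (n+1)!/29^(n+1) × 29^n/n!  (constant 9 cancels)
= (n+1)/29
L = lim(n→∞) (n+1)/29 = ∞
L > 1 → series DIVERGES

Diverges (ratio test: L = ∞ > 1)


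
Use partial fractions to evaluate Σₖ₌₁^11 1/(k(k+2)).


1/(k(k+2)) = (1/2)·(1/k - 1/(k+2)) (partial fractions)
Telescoping: Σ = (1/2)·(1 + 1/2 - 1/12 - 1/13) = 209/312

Sum = 209/312


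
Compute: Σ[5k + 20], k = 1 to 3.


Σ(5k+20) = 5·Σk + 20·n
= 5·6 + 20·3
= 30 + 60 = 90

Σ = 90


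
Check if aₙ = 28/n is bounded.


a₁ = 28, a₂ = 28/2, a₃ = 28/3, ...
0 < aₙ ≤ 28 for all n ≥ 1
Lower bound: 0, Upper bound: 28
The sequence IS bounded

Bounded (0 < aₙ ≤ 28)


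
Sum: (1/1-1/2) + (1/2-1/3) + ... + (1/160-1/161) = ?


Telescoping: adjacent terms cancel.
= 1/1 - 1/161
= 1 - 1/161 = 160/161

Sum = 160/161


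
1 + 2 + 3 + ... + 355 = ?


n(n+1)/2 = 355×356/2 = 126380/2 = 63190

Σk = 63190


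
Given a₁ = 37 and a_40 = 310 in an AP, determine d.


d = (aₙ - a₁)/(n-1)
= (310 - 37)/(40-1)
= 273/39 = 7

d = 7


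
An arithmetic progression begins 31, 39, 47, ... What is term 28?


aₙ = a₁ + (n-1)d
= 31 + (28-1)×8
= 31 + 216
= 247

a_28 = 247


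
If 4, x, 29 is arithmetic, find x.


AM = (4 + 29)/2 = 33/2 = 16.5

AM = 16.5


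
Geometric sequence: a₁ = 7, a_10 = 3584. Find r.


r^(n-1) = aₙ/a₁
r^9 = 3584/7 = 512
r = 512^(1/9)
= 2

r = 2


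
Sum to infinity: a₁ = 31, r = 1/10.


S∞ = a₁/(1-r) = 31/(1 - 1/10)
= 31/(9/10)
= 310/9

S∞ = 310/9


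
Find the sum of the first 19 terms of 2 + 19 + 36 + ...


aₙ = 2 + (19-1)×17 = 308
Sₙ = n(a₁+aₙ)/2 = 19×(2+308)/2
= 19×310/2 = 2945

S_19 = 2945


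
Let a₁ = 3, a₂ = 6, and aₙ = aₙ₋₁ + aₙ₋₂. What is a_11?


Computing iteratively: 3, 6, 9, 15, 24, 39, 63, 102, 165, 267, 432
a_11 = 432

a_11 = 432


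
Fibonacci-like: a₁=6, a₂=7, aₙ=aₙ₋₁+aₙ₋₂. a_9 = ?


Computing iteratively: 6, 7, 13, 20, 33, 53, 86, 139, 225
a_9 = 225

a_9 = 225


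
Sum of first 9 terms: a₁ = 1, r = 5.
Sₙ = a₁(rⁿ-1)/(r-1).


Sₙ = 1×(5^9 - 1)/(5 - 1)
= 1×(1953125 - 1)/4
= 1×1953124/4
= 488281

S_9 = 488281


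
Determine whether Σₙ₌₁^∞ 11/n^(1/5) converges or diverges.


p-series test: Σ c/n^p converges if p > 1, diverges if p ≤ 1 (constant c > 0 doesn't affect convergence).
p = 1/5
1/5 ≤ 1 → DIVERGES

Diverges (p = 1/5 ≤ 1)


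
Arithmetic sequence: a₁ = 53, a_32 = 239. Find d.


d = (aₙ - a₁)/(n-1)
= (239 - 53)/(32-1)
= 186/31 = 6

d = 6


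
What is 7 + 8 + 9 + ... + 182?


Σₖ₌7^182 k = Σₖ₌₁^182 k − Σₖ₌₁^6 k
= 182·183/2 − 6·7/2
= 16653 − 21 = 16632

Σk = 16632


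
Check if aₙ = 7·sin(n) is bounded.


For all n, -1 ≤ sin(n) ≤ 1, so -7 ≤ 7·sin(n) ≤ 7
Lower bound: -7, Upper bound: 7
The sequence IS bounded

Bounded (-7 ≤ aₙ ≤ 7)


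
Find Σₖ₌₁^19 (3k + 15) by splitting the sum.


Σ(3k+15) = 3·Σk + 15·n
= 3·190 + 15·19
= 570 + 285 = 855

Σ = 855


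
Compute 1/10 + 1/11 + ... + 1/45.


Σₖ₌10^45 1/k = 1/10 + 1/11 + 1/12 + ... + 1/45
= 14750885361090924169/9419588158802421600
≈ 1.566

Sum = 14750885361090924169/9419588158802421600 ≈ 1.566


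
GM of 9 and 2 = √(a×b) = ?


GM = √(9×2) = √18 = 4.2426

GM = 4.2426


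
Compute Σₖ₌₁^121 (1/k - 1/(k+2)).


Telescoping with gap 2: two head and two tail terms survive.
= (1 + 1/2) - (1/122 + 1/123)
= 3/2 - 1/122 - 1/123 = 11132/7503

Sum = 11132/7503


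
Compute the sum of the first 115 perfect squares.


n = 115
n(n+1)(2n+1)/6 = 115×116×231/6
= 3081540/6 = 513590

Σk² = 513590


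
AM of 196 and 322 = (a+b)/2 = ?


AM = (196 + 322)/2 = 518/2 = 259

AM = 259


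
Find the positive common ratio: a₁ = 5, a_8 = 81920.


r^(n-1) = aₙ/a₁
r^7 = 81920/5 = 16384
r = 16384^(1/7)
= 4

r = 4


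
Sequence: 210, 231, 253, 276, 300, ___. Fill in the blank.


Pattern: triangular numbers: n(n+1)/2
Terms: 210, 231, 253, 276, 300
Next term = 325

Next term = 325


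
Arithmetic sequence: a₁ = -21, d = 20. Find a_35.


aₙ = a₁ + (n-1)d
= -21 + (35-1)×20
= -21 + 680
= 659

a_35 = 659


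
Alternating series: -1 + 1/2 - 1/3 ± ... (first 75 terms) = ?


S = -1 + 1/2 - 1/3 + 1/4 - 1/5 + 1/6 - 1/7 + 1/8 ± ...
= -0.6998
(Full series converges to -ln(2) ≈ -0.6931)

S_75 = -0.6998


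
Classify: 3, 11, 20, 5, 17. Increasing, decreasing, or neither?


Differences: 8, 9, -15, 12
Difference at position 1 is +8 (> 0) but position 3 is -15 (< 0) — sequence both rises and falls
→ NOT monotonic

Not monotonic


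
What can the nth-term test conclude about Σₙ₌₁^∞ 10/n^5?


lim(n→∞) 10/n^5 = 0
lim aₙ = 0 → nth-term test is INCONCLUSIVE
(Need other tests; this is actually a convergent p-series with p=5 > 1)

Inconclusive (lim aₙ = 0; need another test)


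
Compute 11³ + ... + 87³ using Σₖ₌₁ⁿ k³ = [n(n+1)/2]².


Σₖ₌11^87 k³ = [87·88/2]² − [10·11/2]²
= 14653584 − 3025 = 14650559

Σk³ = 14650559


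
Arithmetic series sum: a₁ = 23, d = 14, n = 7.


aₙ = 23 + (7-1)×14 = 107
Sₙ = n(a₁+aₙ)/2 = 7×(23+107)/2
= 7×130/2 = 455

S_7 = 455


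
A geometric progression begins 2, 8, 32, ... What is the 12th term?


aₙ = a₁·r^(n-1)
= 2×4^11
= 2×4194304
= 8388608

a_12 = 8388608


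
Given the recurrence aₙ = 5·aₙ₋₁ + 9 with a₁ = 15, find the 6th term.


Computing step by step:
a_1 = 15
a_2 = 84
a_3 = 429
a_4 = 2154
a_5 = 10779
a_6 = 53904


a_6 = 53904


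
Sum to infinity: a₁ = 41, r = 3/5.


S∞ = a₁/(1-r) = 41/(1 - 3/5)
= 41/(2/5)
= 205/2

S∞ = 205/2


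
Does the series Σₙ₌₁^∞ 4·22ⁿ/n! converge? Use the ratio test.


aₙ = 4·22^n/n!
a_{n+1}/aₙ = 22^(n+1)/(n+1)! × n!/22^n  (constant 4 cancels)
= 22/(n+1)
L = lim(n→∞) 22/(n+1) = 0
L < 1 → series CONVERGES

Converges (ratio test: L = 0 < 1)


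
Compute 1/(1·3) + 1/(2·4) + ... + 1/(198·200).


1/(k(k+2)) = (1/2)·(1/k - 1/(k+2)) (partial fractions)
Telescoping: Σ = (1/2)·(1 + 1/2 - 1/199 - 1/200) = 59301/79600

Sum = 59301/79600


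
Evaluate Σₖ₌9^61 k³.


Σₖ₌9^61 k³ = [61·62/2]² − [8·9/2]²
= 3575881 − 1296 = 3574585

Σk³ = 3574585


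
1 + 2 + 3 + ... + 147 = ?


n(n+1)/2 = 147×148/2 = 21756/2 = 10878

Σk = 10878


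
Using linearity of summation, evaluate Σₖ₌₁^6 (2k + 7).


Σ(2k+7) = 2·Σk + 7·n
= 2·21 + 7·6
= 42 + 42 = 84

Σ = 84


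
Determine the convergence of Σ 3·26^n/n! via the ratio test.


aₙ = 3·26^n/n!
a_{n+1}/aₙ = 26^(n+1)/(n+1)! × n!/26^n  (constant 3 cancels)
= 26/(n+1)
L = lim(n→∞) 26/(n+1) = 0
L < 1 → series CONVERGES

Converges (ratio test: L = 0 < 1)


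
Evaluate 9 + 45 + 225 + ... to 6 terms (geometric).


Sₙ = 9×(5^6 - 1)/(5 - 1)
= 9×(15625 - 1)/4
= 9×15624/4
= 35154

S_6 = 35154


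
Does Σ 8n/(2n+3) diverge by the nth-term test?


lim(n→∞) 8n/(2n+3) = 8/2 = 4  (divide numerator and denominator by n)
lim aₙ = 4 ≠ 0 → series DIVERGES

Diverges (lim aₙ = 4 ≠ 0)


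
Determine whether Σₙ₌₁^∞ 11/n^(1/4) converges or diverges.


p-series test: Σ c/n^p converges if p > 1, diverges if p ≤ 1 (constant c > 0 doesn't affect convergence).
p = 1/4
1/4 ≤ 1 → DIVERGES

Diverges (p = 1/4 ≤ 1)


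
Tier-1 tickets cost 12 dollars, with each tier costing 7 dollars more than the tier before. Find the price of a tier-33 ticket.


aₙ = a₁ + (n-1)d
= 12 + (33-1)×7
= 12 + 224
= 236

a_33 = 236


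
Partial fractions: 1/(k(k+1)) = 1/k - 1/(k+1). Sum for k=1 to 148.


1/(k(k+1)) = 1/k - 1/(k+1) (partial fractions)
Telescoping: Σ = 1 - 1/149 = 148/149

Sum = 148/149


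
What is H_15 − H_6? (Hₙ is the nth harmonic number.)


Σₖ₌7^15 1/k = 1/7 + 1/8 + 1/9 + 1/10 + 1/11 + 1/12 + 1/13 + 1/14 + 1/15
= 62575/72072
≈ 0.8682

Sum = 62575/72072 ≈ 0.8682


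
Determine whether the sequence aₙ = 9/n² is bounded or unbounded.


a₁ = 9, a₂ = 9/4, a₃ = 9/9, ...
0 < aₙ ≤ 9 for all n ≥ 1
The sequence IS bounded

Bounded (0 < aₙ ≤ 9)


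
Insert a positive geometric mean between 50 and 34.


GM = √(50×34) = √1700 = 41.2311

GM = 41.2311


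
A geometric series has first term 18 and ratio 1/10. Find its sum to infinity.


S∞ = a₁/(1-r) = 18/(1 - 1/10)
= 18/(9/10)
= 20

S∞ = 20


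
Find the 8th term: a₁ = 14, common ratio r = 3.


aₙ = a₁·r^(n-1)
= 14×3^7
= 14×2187
= 30618

a_8 = 30618


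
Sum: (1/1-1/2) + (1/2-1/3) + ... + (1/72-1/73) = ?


Telescoping: adjacent terms cancel.
= 1/1 - 1/73
= 1 - 1/73 = 72/73

Sum = 72/73


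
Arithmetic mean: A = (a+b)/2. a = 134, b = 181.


AM = (134 + 181)/2 = 315/2 = 157.5

AM = 157.5


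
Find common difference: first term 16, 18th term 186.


d = (aₙ - a₁)/(n-1)
= (186 - 16)/(18-1)
= 170/17 = 10

d = 10


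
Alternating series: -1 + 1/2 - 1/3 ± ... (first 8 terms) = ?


S = -1 + 1/2 - 1/3 + 1/4 - 1/5 + 1/6 - 1/7 + 1/8
= -0.6345
(Full series converges to -ln(2) ≈ -0.6931)

S_8 = -0.6345


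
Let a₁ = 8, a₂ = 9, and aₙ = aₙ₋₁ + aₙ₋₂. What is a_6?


Computing iteratively: 8, 9, 17, 26, 43, 69
a_6 = 69

a_6 = 69


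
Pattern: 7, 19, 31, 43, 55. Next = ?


Pattern: arithmetic (d=12)
Terms: 7, 19, 31, 43, 55
Next term = 67

Next term = 67


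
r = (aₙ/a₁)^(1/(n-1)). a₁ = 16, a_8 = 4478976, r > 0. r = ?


r^(n-1) = aₙ/a₁
r^7 = 4478976/16 = 279936
r = 279936^(1/7)
= 6

r = 6


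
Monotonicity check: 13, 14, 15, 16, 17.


Differences: 1, 1, 1, 1
All differences > 0 → strictly INCREASING

Monotonically increasing


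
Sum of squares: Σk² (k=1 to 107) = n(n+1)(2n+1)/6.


n = 107
n(n+1)(2n+1)/6 = 107×108×215/6
= 2484540/6 = 414090

Σk² = 414090


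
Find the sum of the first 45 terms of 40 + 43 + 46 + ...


aₙ = 40 + (45-1)×3 = 172
Sₙ = n(a₁+aₙ)/2 = 45×(40+172)/2
= 45×212/2 = 4770

S_45 = 4770


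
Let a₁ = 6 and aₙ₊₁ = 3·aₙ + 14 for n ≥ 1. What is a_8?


Computing step by step:
a_1 = 6
a_2 = 32
a_3 = 110
a_4 = 344
a_5 = 1046
a_6 = 3152
a_7 = 9470
a_8 = 28424


a_8 = 28424


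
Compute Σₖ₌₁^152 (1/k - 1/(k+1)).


Telescoping: adjacent terms cancel.
= 1/1 - 1/153
= 1 - 1/153 = 152/153

Sum = 152/153
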